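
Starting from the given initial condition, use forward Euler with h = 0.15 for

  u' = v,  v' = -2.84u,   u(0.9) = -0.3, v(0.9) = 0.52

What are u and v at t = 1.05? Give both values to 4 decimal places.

Euler on (u,v): u_{n+1} = u_n + h·u', v_{n+1} = v_n + h·v'.
0.900000: (-0.300000, 0.520000); f=(0.520000, 0.852000) → (-0.222000, 0.647800)
(u(1.05), v(1.05)) ≈ (-0.2220, 0.6478)

-0.2220, 0.6478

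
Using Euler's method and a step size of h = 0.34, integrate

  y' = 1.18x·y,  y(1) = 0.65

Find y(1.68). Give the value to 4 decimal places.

1.4004

Euler: y_{n+1} = y_n + h·f(x_n, y_n).
x=1.000000, y=0.650000: f=0.767000 → y ← 0.650000 + 0.34·0.767000 = 0.910780
x=1.340000, y=0.910780: f=1.440125 → y ← 0.910780 + 0.34·1.440125 = 1.400423
y(1.68) ≈ 1.4004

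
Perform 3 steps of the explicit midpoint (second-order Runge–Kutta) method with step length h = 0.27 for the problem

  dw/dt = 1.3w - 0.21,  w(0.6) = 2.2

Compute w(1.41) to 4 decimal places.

Midpoint: k1 = f(t_n, w_n); k2 = f(t_n + h/2, w_n + (h/2)·k1); w_{n+1} = w_n + h·k2.
t=0.600000, w=2.200000:
  k1 = f(0.600000, 2.200000) = 2.650000
  k2 = f(0.735000, 2.557750) = 3.115075
  w ← 2.200000 + 0.27·3.115075 = 3.041070
t=0.870000, w=3.041070:
  k1 = f(0.870000, 3.041070) = 3.743391
  k2 = f(1.005000, 3.546428) = 4.400357
  w ← 3.041070 + 0.27·4.400357 = 4.229167
t=1.140000, w=4.229167:
  k1 = f(1.140000, 4.229167) = 5.287916
  k2 = f(1.275000, 4.943035) = 6.215946
  w ← 4.229167 + 0.27·6.215946 = 5.907472
w(1.41) ≈ 5.9075

5.9075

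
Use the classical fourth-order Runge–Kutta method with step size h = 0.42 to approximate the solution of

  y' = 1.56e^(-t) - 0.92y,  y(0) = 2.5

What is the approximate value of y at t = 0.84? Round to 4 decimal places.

1.7394

RK4: k1 = f(t_n, y_n); k2 = f(t_n + h/2, y_n + (h/2)·k1); k3 = f(t_n + h/2, y_n + (h/2)·k2); k4 = f(t_n + h, y_n + h·k3); y_{n+1} = y_n + (h/6)·(k1 + 2k2 + 2k3 + k4).
t=0.000000, y=2.500000:
  k1 = f(0.000000, 2.500000) = -0.740000
  k2 = f(0.210000, 2.344600) = -0.892521
  k3 = f(0.210000, 2.312571) = -0.863054
  k4 = f(0.420000, 2.137517) = -0.941523
  y ← 2.500000 + (0.42/6)·(k1 + 2k2 + 2k3 + k4) = 2.136513
t=0.420000, y=2.136513:
  k1 = f(0.420000, 2.136513) = -0.940599
  k2 = f(0.630000, 1.938987) = -0.953025
  k3 = f(0.630000, 1.936378) = -0.950624
  k4 = f(0.840000, 1.737251) = -0.924802
  y ← 2.136513 + (0.42/6)·(k1 + 2k2 + 2k3 + k4) = 1.739424
y(0.84) ≈ 1.7394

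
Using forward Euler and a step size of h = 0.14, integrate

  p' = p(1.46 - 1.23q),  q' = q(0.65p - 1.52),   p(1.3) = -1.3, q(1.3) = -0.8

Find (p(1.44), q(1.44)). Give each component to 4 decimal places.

-1.7448, -0.5351

Euler on (p,q): p_{n+1} = p_n + h·p', q_{n+1} = q_n + h·q'.
1.300000: (-1.300000, -0.800000); f=(-3.177200, 1.892000) → (-1.744808, -0.535120)
(p(1.44), q(1.44)) ≈ (-1.7448, -0.5351)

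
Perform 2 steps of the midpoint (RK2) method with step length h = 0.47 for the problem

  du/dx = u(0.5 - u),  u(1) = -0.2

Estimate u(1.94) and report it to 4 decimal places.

Midpoint: k1 = f(x_n, u_n); k2 = f(x_n + h/2, u_n + (h/2)·k1); u_{n+1} = u_n + h·k2.
x=1.000000, u=-0.200000:
  k1 = f(1.000000, -0.200000) = -0.140000
  k2 = f(1.235000, -0.232900) = -0.170692
  u ← -0.200000 + 0.47·(-0.170692) = -0.280225
x=1.470000, u=-0.280225:
  k1 = f(1.470000, -0.280225) = -0.218639
  k2 = f(1.705000, -0.331606) = -0.275765
  u ← -0.280225 + 0.47·(-0.275765) = -0.409835
u(1.94) ≈ -0.4098

-0.4098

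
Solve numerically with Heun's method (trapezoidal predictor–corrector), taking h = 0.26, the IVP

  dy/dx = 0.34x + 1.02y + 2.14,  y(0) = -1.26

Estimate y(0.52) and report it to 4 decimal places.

-0.6285

Heun: k1 = f(x_n, y_n); k2 = f(x_n + h, y_n + h·k1); y_{n+1} = y_n + (h/2)·(k1 + k2).
x=0.000000, y=-1.260000:
  k1 = f(0.000000, -1.260000) = 0.854800
  k2 = f(0.260000, -1.037752) = 1.169893
  y ← -1.260000 + (0.26/2)·(0.854800 + 1.169893) = -0.996790
x=0.260000, y=-0.996790:
  k1 = f(0.260000, -0.996790) = 1.211674
  k2 = f(0.520000, -0.681755) = 1.621410
  y ← -0.996790 + (0.26/2)·(1.211674 + 1.621410) = -0.628489
y(0.52) ≈ -0.6285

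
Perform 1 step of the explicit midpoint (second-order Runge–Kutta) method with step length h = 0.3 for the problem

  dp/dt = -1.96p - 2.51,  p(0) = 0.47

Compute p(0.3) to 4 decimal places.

-0.2567

Midpoint: k1 = f(t_n, p_n); k2 = f(t_n + h/2, p_n + (h/2)·k1); p_{n+1} = p_n + h·k2.
t=0.000000, p=0.470000:
  k1 = f(0.000000, 0.470000) = -3.431200
  k2 = f(0.150000, -0.044680) = -2.422427
  p ← 0.470000 + 0.3·(-2.422427) = -0.256728
p(0.3) ≈ -0.2567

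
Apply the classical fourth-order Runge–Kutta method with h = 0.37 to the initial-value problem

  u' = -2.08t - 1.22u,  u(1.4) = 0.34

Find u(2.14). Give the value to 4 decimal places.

RK4: k1 = f(t_n, u_n); k2 = f(t_n + h/2, u_n + (h/2)·k1); k3 = f(t_n + h/2, u_n + (h/2)·k2); k4 = f(t_n + h, u_n + h·k3); u_{n+1} = u_n + (h/6)·(k1 + 2k2 + 2k3 + k4).
t=1.400000, u=0.340000:
  k1 = f(1.400000, 0.340000) = -3.326800
  k2 = f(1.585000, -0.275458) = -2.960741
  k3 = f(1.585000, -0.207737) = -3.043361
  k4 = f(1.770000, -0.786043) = -2.722627
  u ← 0.340000 + (0.37/6)·(k1 + 2k2 + 2k3 + k4) = -0.773554
t=1.770000, u=-0.773554:
  k1 = f(1.770000, -0.773554) = -2.737864
  k2 = f(1.955000, -1.280059) = -2.504728
  k3 = f(1.955000, -1.236929) = -2.557347
  k4 = f(2.140000, -1.719772) = -2.353078
  u ← -0.773554 + (0.37/6)·(k1 + 2k2 + 2k3 + k4) = -1.711818
u(2.14) ≈ -1.7118

-1.7118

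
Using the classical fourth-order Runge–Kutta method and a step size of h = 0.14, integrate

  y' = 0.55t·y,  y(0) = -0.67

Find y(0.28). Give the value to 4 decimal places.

-0.6846

RK4: k1 = f(t_n, y_n); k2 = f(t_n + h/2, y_n + (h/2)·k1); k3 = f(t_n + h/2, y_n + (h/2)·k2); k4 = f(t_n + h, y_n + h·k3); y_{n+1} = y_n + (h/6)·(k1 + 2k2 + 2k3 + k4).
t=0.000000, y=-0.670000:
  k1 = f(0.000000, -0.670000) = 0.000000
  k2 = f(0.070000, -0.670000) = -0.025795
  k3 = f(0.070000, -0.671806) = -0.025865
  k4 = f(0.140000, -0.673621) = -0.051869
  y ← -0.670000 + (0.14/6)·(k1 + 2k2 + 2k3 + k4) = -0.673621
t=0.140000, y=-0.673621:
  k1 = f(0.140000, -0.673621) = -0.051869
  k2 = f(0.210000, -0.677252) = -0.078223
  k3 = f(0.210000, -0.679097) = -0.078436
  k4 = f(0.280000, -0.684602) = -0.105429
  y ← -0.673621 + (0.14/6)·(k1 + 2k2 + 2k3 + k4) = -0.684602
y(0.28) ≈ -0.6846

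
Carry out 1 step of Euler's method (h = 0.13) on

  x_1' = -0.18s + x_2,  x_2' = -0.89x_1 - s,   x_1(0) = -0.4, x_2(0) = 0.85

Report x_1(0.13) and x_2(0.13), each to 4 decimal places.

-0.2895, 0.8963

Euler on (x_1,x_2): x_1_{n+1} = x_1_n + h·x_1', x_2_{n+1} = x_2_n + h·x_2'.
0.000000: (-0.400000, 0.850000); f=(0.850000, 0.356000) → (-0.289500, 0.896280)
(x_1(0.13), x_2(0.13)) ≈ (-0.2895, 0.8963)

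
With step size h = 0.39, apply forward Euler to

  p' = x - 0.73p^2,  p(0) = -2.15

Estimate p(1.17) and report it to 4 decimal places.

Euler: p_{n+1} = p_n + h·f(x_n, p_n).
x=0.000000, p=-2.150000: f=-3.374425 → p ← -2.150000 + 0.39·(-3.374425) = -3.466026
x=0.390000, p=-3.466026: f=-8.379734 → p ← -3.466026 + 0.39·(-8.379734) = -6.734122
x=0.780000, p=-6.734122: f=-32.324332 → p ← -6.734122 + 0.39·(-32.324332) = -19.340612
p(1.17) ≈ -19.3406

-19.3406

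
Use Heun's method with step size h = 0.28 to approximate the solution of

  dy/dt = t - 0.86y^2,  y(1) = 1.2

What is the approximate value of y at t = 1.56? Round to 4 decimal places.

Heun: k1 = f(t_n, y_n); k2 = f(t_n + h, y_n + h·k1); y_{n+1} = y_n + (h/2)·(k1 + k2).
t=1.000000, y=1.200000:
  k1 = f(1.000000, 1.200000) = -0.238400
  k2 = f(1.280000, 1.133248) = 0.175544
  y ← 1.200000 + (0.28/2)·(-0.238400 + 0.175544) = 1.191200
t=1.280000, y=1.191200:
  k1 = f(1.280000, 1.191200) = 0.059696
  k2 = f(1.560000, 1.207915) = 0.305209
  y ← 1.191200 + (0.28/2)·(0.059696 + 0.305209) = 1.242287
y(1.56) ≈ 1.2423

1.2423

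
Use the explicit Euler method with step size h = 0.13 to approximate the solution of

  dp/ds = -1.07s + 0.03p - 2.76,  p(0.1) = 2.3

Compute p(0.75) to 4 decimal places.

Euler: p_{n+1} = p_n + h·f(s_n, p_n).
s=0.100000, p=2.300000: f=-2.798000 → p ← 2.300000 + 0.13·(-2.798000) = 1.936260
s=0.230000, p=1.936260: f=-2.948012 → p ← 1.936260 + 0.13·(-2.948012) = 1.553018
s=0.360000, p=1.553018: f=-3.098609 → p ← 1.553018 + 0.13·(-3.098609) = 1.150199
s=0.490000, p=1.150199: f=-3.249794 → p ← 1.150199 + 0.13·(-3.249794) = 0.727726
s=0.620000, p=0.727726: f=-3.401568 → p ← 0.727726 + 0.13·(-3.401568) = 0.285522
p(0.75) ≈ 0.2855

0.2855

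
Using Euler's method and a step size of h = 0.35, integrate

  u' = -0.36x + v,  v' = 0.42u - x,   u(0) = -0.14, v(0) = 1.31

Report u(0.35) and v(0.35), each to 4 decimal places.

Euler on (u,v): u_{n+1} = u_n + h·u', v_{n+1} = v_n + h·v'.
0.000000: (-0.140000, 1.310000); f=(1.310000, -0.058800) → (0.318500, 1.289420)
(u(0.35), v(0.35)) ≈ (0.3185, 1.2894)

0.3185, 1.2894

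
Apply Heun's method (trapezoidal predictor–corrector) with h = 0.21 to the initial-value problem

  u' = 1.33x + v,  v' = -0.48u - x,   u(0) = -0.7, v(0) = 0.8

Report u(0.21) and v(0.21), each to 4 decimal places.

-0.4953, 0.8400

Heun on (u,v): k1 = f(x_n, state_n); k2 = f(x_n + h, state_n + h·k1); state_{n+1} = state_n + (h/2)·(k1 + k2).
0.000000: (-0.700000, 0.800000)
  k1 = (0.800000, 0.336000)
  predictor → (-0.532000, 0.870560)
  k2 = (1.149860, 0.045360)
  → (-0.495265, 0.840043)
(u(0.21), v(0.21)) ≈ (-0.4953, 0.8400)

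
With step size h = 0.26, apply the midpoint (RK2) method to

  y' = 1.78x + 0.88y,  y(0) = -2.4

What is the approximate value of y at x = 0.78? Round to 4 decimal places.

Midpoint: k1 = f(x_n, y_n); k2 = f(x_n + h/2, y_n + (h/2)·k1); y_{n+1} = y_n + h·k2.
x=0.000000, y=-2.400000:
  k1 = f(0.000000, -2.400000) = -2.112000
  k2 = f(0.130000, -2.674560) = -2.122213
  y ← -2.400000 + 0.26·(-2.122213) = -2.951775
x=0.260000, y=-2.951775:
  k1 = f(0.260000, -2.951775) = -2.134762
  k2 = f(0.390000, -3.229294) = -2.147579
  y ← -2.951775 + 0.26·(-2.147579) = -3.510146
x=0.520000, y=-3.510146:
  k1 = f(0.520000, -3.510146) = -2.163328
  k2 = f(0.650000, -3.791379) = -2.179413
  y ← -3.510146 + 0.26·(-2.179413) = -4.076793
y(0.78) ≈ -4.0768

-4.0768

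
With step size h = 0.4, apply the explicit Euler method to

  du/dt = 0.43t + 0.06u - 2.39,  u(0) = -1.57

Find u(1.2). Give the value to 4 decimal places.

Euler: u_{n+1} = u_n + h·f(t_n, u_n).
t=0.000000, u=-1.570000: f=-2.484200 → u ← -1.570000 + 0.4·(-2.484200) = -2.563680
t=0.400000, u=-2.563680: f=-2.371821 → u ← -2.563680 + 0.4·(-2.371821) = -3.512408
t=0.800000, u=-3.512408: f=-2.256744 → u ← -3.512408 + 0.4·(-2.256744) = -4.415106
u(1.2) ≈ -4.4151

-4.4151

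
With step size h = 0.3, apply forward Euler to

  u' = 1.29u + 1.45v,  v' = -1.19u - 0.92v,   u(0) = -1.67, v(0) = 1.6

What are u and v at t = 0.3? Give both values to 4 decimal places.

-1.6203, 1.7546

Euler on (u,v): u_{n+1} = u_n + h·u', v_{n+1} = v_n + h·v'.
0.000000: (-1.670000, 1.600000); f=(0.165700, 0.515300) → (-1.620290, 1.754590)
(u(0.3), v(0.3)) ≈ (-1.6203, 1.7546)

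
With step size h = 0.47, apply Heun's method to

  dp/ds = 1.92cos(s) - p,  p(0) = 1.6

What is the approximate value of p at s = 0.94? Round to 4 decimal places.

1.5464

Heun: k1 = f(s_n, p_n); k2 = f(s_n + h, p_n + h·k1); p_{n+1} = p_n + (h/2)·(k1 + k2).
s=0.000000, p=1.600000:
  k1 = f(0.000000, 1.600000) = 0.320000
  k2 = f(0.470000, 1.750400) = -0.038589
  p ← 1.600000 + (0.47/2)·(0.320000 + (-0.038589)) = 1.666132
s=0.470000, p=1.666132:
  k1 = f(0.470000, 1.666132) = 0.045680
  k2 = f(0.940000, 1.687601) = -0.555208
  p ← 1.666132 + (0.47/2)·(0.045680 + (-0.555208)) = 1.546392
p(0.94) ≈ 1.5464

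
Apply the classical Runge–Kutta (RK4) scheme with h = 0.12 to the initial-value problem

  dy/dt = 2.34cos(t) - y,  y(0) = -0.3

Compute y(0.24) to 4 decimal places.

RK4: k1 = f(t_n, y_n); k2 = f(t_n + h/2, y_n + (h/2)·k1); k3 = f(t_n + h/2, y_n + (h/2)·k2); k4 = f(t_n + h, y_n + h·k3); y_{n+1} = y_n + (h/6)·(k1 + 2k2 + 2k3 + k4).
t=0.000000, y=-0.300000:
  k1 = f(0.000000, -0.300000) = 2.640000
  k2 = f(0.060000, -0.141600) = 2.477389
  k3 = f(0.060000, -0.151357) = 2.487146
  k4 = f(0.120000, -0.001542) = 2.324715
  y ← -0.300000 + (0.12/6)·(k1 + 2k2 + 2k3 + k4) = -0.002124
t=0.120000, y=-0.002124:
  k1 = f(0.120000, -0.002124) = 2.325297
  k2 = f(0.180000, 0.137393) = 2.164801
  k3 = f(0.180000, 0.127764) = 2.174430
  k4 = f(0.240000, 0.258807) = 2.014124
  y ← -0.002124 + (0.12/6)·(k1 + 2k2 + 2k3 + k4) = 0.258233
y(0.24) ≈ 0.2582

0.2582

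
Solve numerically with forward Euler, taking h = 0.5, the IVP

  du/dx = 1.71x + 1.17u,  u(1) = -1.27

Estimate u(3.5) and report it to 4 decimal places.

8.0475

Euler: u_{n+1} = u_n + h·f(x_n, u_n).
x=1.000000, u=-1.270000: f=0.224100 → u ← -1.270000 + 0.5·0.224100 = -1.157950
x=1.500000, u=-1.157950: f=1.210198 → u ← -1.157950 + 0.5·1.210198 = -0.552851
x=2.000000, u=-0.552851: f=2.773165 → u ← -0.552851 + 0.5·2.773165 = 0.833732
x=2.500000, u=0.833732: f=5.250466 → u ← 0.833732 + 0.5·5.250466 = 3.458965
x=3.000000, u=3.458965: f=9.176988 → u ← 3.458965 + 0.5·9.176988 = 8.047459
u(3.5) ≈ 8.0475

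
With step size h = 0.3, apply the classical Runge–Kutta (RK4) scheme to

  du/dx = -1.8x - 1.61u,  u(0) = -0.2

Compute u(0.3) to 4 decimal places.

-0.1930

RK4: k1 = f(x_n, u_n); k2 = f(x_n + h/2, u_n + (h/2)·k1); k3 = f(x_n + h/2, u_n + (h/2)·k2); k4 = f(x_n + h, u_n + h·k3); u_{n+1} = u_n + (h/6)·(k1 + 2k2 + 2k3 + k4).
x=0.000000, u=-0.200000:
  k1 = f(0.000000, -0.200000) = 0.322000
  k2 = f(0.150000, -0.151700) = -0.025763
  k3 = f(0.150000, -0.203864) = 0.058222
  k4 = f(0.300000, -0.182533) = -0.246121
  u ← -0.200000 + (0.3/6)·(k1 + 2k2 + 2k3 + k4) = -0.192960
u(0.3) ≈ -0.1930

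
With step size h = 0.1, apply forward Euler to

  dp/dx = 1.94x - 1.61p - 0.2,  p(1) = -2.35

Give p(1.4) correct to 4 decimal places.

Euler: p_{n+1} = p_n + h·f(x_n, p_n).
x=1.000000, p=-2.350000: f=5.523500 → p ← -2.350000 + 0.1·5.523500 = -1.797650
x=1.100000, p=-1.797650: f=4.828216 → p ← -1.797650 + 0.1·4.828216 = -1.314828
x=1.200000, p=-1.314828: f=4.244874 → p ← -1.314828 + 0.1·4.244874 = -0.890341
x=1.300000, p=-0.890341: f=3.755449 → p ← -0.890341 + 0.1·3.755449 = -0.514796
p(1.4) ≈ -0.5148

-0.5148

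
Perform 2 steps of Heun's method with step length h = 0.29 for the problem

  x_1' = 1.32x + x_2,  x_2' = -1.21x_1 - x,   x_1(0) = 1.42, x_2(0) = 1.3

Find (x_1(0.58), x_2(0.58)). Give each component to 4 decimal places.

2.0451, -0.1121

Heun on (x_1,x_2): k1 = f(x_n, state_n); k2 = f(x_n + h, state_n + h·k1); state_{n+1} = state_n + (h/2)·(k1 + k2).
0.000000: (1.420000, 1.300000)
  k1 = (1.300000, -1.718200)
  predictor → (1.797000, 0.801722)
  k2 = (1.184522, -2.464370)
  → (1.780256, 0.693527)
0.290000: (1.780256, 0.693527)
  k1 = (1.076327, -2.444109)
  predictor → (2.092391, -0.015264)
  k2 = (0.750336, -3.111793)
  → (2.045122, -0.112078)
(x_1(0.58), x_2(0.58)) ≈ (2.0451, -0.1121)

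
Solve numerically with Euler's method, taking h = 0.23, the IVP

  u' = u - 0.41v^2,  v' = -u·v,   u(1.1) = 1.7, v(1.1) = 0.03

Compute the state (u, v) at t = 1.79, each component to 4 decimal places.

3.1633, 0.0039

Euler on (u,v): u_{n+1} = u_n + h·u', v_{n+1} = v_n + h·v'.
1.100000: (1.700000, 0.030000); f=(1.699631, -0.051000) → (2.090915, 0.018270)
1.330000: (2.090915, 0.018270); f=(2.090778, -0.038201) → (2.571794, 0.009484)
1.560000: (2.571794, 0.009484); f=(2.571757, -0.024390) → (3.163298, 0.003874)
(u(1.79), v(1.79)) ≈ (3.1633, 0.0039)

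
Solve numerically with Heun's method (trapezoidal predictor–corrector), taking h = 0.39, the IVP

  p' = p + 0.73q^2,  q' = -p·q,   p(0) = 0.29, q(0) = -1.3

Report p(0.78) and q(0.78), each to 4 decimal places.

1.6596, -0.6331

Heun on (p,q): k1 = f(s_n, state_n); k2 = f(s_n + h, state_n + h·k1); state_{n+1} = state_n + (h/2)·(k1 + k2).
0.000000: (0.290000, -1.300000)
  k1 = (1.523700, 0.377000)
  predictor → (0.884243, -1.152970)
  k2 = (1.854661, 1.019506)
  → (0.948780, -1.027681)
0.390000: (0.948780, -1.027681)
  k1 = (1.719755, 0.975044)
  predictor → (1.619485, -0.647414)
  k2 = (1.925461, 1.048477)
  → (1.659597, -0.633095)
(p(0.78), q(0.78)) ≈ (1.6596, -0.6331)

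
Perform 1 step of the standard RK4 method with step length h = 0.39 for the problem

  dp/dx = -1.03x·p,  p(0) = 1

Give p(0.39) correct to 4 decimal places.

0.9247

RK4: k1 = f(x_n, p_n); k2 = f(x_n + h/2, p_n + (h/2)·k1); k3 = f(x_n + h/2, p_n + (h/2)·k2); k4 = f(x_n + h, p_n + h·k3); p_{n+1} = p_n + (h/6)·(k1 + 2k2 + 2k3 + k4).
x=0.000000, p=1.000000:
  k1 = f(0.000000, 1.000000) = 0.000000
  k2 = f(0.195000, 1.000000) = -0.200850
  k3 = f(0.195000, 0.960834) = -0.192984
  k4 = f(0.390000, 0.924736) = -0.371467
  p ← 1.000000 + (0.39/6)·(k1 + 2k2 + 2k3 + k4) = 0.924656
p(0.39) ≈ 0.9247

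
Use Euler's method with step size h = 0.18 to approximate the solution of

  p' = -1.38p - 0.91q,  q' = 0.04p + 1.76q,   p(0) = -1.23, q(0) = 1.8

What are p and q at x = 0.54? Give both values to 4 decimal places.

Euler on (p,q): p_{n+1} = p_n + h·p', q_{n+1} = q_n + h·q'.
0.000000: (-1.230000, 1.800000); f=(0.059400, 3.118800) → (-1.219308, 2.361384)
0.180000: (-1.219308, 2.361384); f=(-0.466214, 4.107264) → (-1.303227, 3.100691)
0.360000: (-1.303227, 3.100691); f=(-1.023177, 5.405088) → (-1.487398, 4.073607)
(p(0.54), q(0.54)) ≈ (-1.4874, 4.0736)

-1.4874, 4.0736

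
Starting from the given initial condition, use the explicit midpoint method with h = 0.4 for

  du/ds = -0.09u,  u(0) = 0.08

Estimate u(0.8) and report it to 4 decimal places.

0.0744

Midpoint: k1 = f(s_n, u_n); k2 = f(s_n + h/2, u_n + (h/2)·k1); u_{n+1} = u_n + h·k2.
s=0.000000, u=0.080000:
  k1 = f(0.000000, 0.080000) = -0.007200
  k2 = f(0.200000, 0.078560) = -0.007070
  u ← 0.080000 + 0.4·(-0.007070) = 0.077172
s=0.400000, u=0.077172:
  k1 = f(0.400000, 0.077172) = -0.006945
  k2 = f(0.600000, 0.075783) = -0.006820
  u ← 0.077172 + 0.4·(-0.006820) = 0.074444
u(0.8) ≈ 0.0744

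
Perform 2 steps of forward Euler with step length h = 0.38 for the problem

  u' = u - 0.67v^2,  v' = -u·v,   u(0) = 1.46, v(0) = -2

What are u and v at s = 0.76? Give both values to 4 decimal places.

Euler on (u,v): u_{n+1} = u_n + h·u', v_{n+1} = v_n + h·v'.
0.000000: (1.460000, -2.000000); f=(-1.220000, 2.920000) → (0.996400, -0.890400)
0.380000: (0.996400, -0.890400); f=(0.465216, 0.887195) → (1.173182, -0.553266)
(u(0.76), v(0.76)) ≈ (1.1732, -0.5533)

1.1732, -0.5533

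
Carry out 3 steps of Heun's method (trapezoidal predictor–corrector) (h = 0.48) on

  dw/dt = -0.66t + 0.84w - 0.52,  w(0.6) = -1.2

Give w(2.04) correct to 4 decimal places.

Heun: k1 = f(t_n, w_n); k2 = f(t_n + h, w_n + h·k1); w_{n+1} = w_n + (h/2)·(k1 + k2).
t=0.600000, w=-1.200000:
  k1 = f(0.600000, -1.200000) = -1.924000
  k2 = f(1.080000, -2.123520) = -3.016557
  w ← -1.200000 + (0.48/2)·(-1.924000 + (-3.016557)) = -2.385734
t=1.080000, w=-2.385734:
  k1 = f(1.080000, -2.385734) = -3.236816
  k2 = f(1.560000, -3.939405) = -4.858701
  w ← -2.385734 + (0.48/2)·(-3.236816 + (-4.858701)) = -4.328658
t=1.560000, w=-4.328658:
  k1 = f(1.560000, -4.328658) = -5.185672
  k2 = f(2.040000, -6.817780) = -7.593336
  w ← -4.328658 + (0.48/2)·(-5.185672 + (-7.593336)) = -7.395620
w(2.04) ≈ -7.3956

-7.3956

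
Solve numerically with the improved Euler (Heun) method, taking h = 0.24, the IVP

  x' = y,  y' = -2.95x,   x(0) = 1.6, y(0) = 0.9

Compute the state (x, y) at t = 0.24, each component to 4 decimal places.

Heun on (x,y): k1 = f(t_n, state_n); k2 = f(t_n + h, state_n + h·k1); state_{n+1} = state_n + (h/2)·(k1 + k2).
0.000000: (1.600000, 0.900000)
  k1 = (0.900000, -4.720000)
  predictor → (1.816000, -0.232800)
  k2 = (-0.232800, -5.357200)
  → (1.680064, -0.309264)
(x(0.24), y(0.24)) ≈ (1.6801, -0.3093)

1.6801, -0.3093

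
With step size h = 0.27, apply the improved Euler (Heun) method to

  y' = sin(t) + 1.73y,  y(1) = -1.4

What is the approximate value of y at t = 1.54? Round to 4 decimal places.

Heun: k1 = f(t_n, y_n); k2 = f(t_n + h, y_n + h·k1); y_{n+1} = y_n + (h/2)·(k1 + k2).
t=1.000000, y=-1.400000:
  k1 = f(1.000000, -1.400000) = -1.580529
  k2 = f(1.270000, -1.826743) = -2.205164
  y ← -1.400000 + (0.27/2)·(-1.580529 + (-2.205164)) = -1.911069
t=1.270000, y=-1.911069:
  k1 = f(1.270000, -1.911069) = -2.351048
  k2 = f(1.540000, -2.545851) = -3.404797
  y ← -1.911069 + (0.27/2)·(-2.351048 + (-3.404797)) = -2.688108
y(1.54) ≈ -2.6881

-2.6881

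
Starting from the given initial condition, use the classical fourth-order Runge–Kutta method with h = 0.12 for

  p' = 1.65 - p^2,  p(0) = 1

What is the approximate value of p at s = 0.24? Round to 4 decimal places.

RK4: k1 = f(s_n, p_n); k2 = f(s_n + h/2, p_n + (h/2)·k1); k3 = f(s_n + h/2, p_n + (h/2)·k2); k4 = f(s_n + h, p_n + h·k3); p_{n+1} = p_n + (h/6)·(k1 + 2k2 + 2k3 + k4).
s=0.000000, p=1.000000:
  k1 = f(0.000000, 1.000000) = 0.650000
  k2 = f(0.060000, 1.039000) = 0.570479
  k3 = f(0.060000, 1.034229) = 0.580371
  k4 = f(0.120000, 1.069645) = 0.505861
  p ← 1.000000 + (0.12/6)·(k1 + 2k2 + 2k3 + k4) = 1.069151
s=0.120000, p=1.069151:
  k1 = f(0.120000, 1.069151) = 0.506916
  k2 = f(0.180000, 1.099566) = 0.440954
  k3 = f(0.180000, 1.095608) = 0.449642
  k4 = f(0.240000, 1.123108) = 0.388628
  p ← 1.069151 + (0.12/6)·(k1 + 2k2 + 2k3 + k4) = 1.122686
p(0.24) ≈ 1.1227

1.1227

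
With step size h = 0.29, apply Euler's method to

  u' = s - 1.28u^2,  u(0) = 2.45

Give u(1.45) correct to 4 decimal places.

0.8085

Euler: u_{n+1} = u_n + h·f(s_n, u_n).
s=0.000000, u=2.450000: f=-7.683200 → u ← 2.450000 + 0.29·(-7.683200) = 0.221872
s=0.290000, u=0.221872: f=0.226989 → u ← 0.221872 + 0.29·0.226989 = 0.287699
s=0.580000, u=0.287699: f=0.474054 → u ← 0.287699 + 0.29·0.474054 = 0.425174
s=0.870000, u=0.425174: f=0.638610 → u ← 0.425174 + 0.29·0.638610 = 0.610371
s=1.160000, u=0.610371: f=0.683132 → u ← 0.610371 + 0.29·0.683132 = 0.808480
u(1.45) ≈ 0.8085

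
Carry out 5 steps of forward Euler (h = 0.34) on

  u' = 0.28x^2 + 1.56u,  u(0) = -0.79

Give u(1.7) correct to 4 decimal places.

Euler: u_{n+1} = u_n + h·f(x_n, u_n).
x=0.000000, u=-0.790000: f=-1.232400 → u ← -0.790000 + 0.34·(-1.232400) = -1.209016
x=0.340000, u=-1.209016: f=-1.853697 → u ← -1.209016 + 0.34·(-1.853697) = -1.839273
x=0.680000, u=-1.839273: f=-2.739794 → u ← -1.839273 + 0.34·(-2.739794) = -2.770803
x=1.020000, u=-2.770803: f=-4.031140 → u ← -2.770803 + 0.34·(-4.031140) = -4.141391
x=1.360000, u=-4.141391: f=-5.942681 → u ← -4.141391 + 0.34·(-5.942681) = -6.161902
u(1.7) ≈ -6.1619

-6.1619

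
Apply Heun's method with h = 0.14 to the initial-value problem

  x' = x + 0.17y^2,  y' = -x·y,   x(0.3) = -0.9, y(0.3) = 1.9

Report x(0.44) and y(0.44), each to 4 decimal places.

-0.9314, 2.1605

Heun on (x,y): k1 = f(t_n, state_n); k2 = f(t_n + h, state_n + h·k1); state_{n+1} = state_n + (h/2)·(k1 + k2).
0.300000: (-0.900000, 1.900000)
  k1 = (-0.286300, 1.710000)
  predictor → (-0.940082, 2.139400)
  k2 = (-0.161986, 2.011211)
  → (-0.931380, 2.160485)
(x(0.44), y(0.44)) ≈ (-0.9314, 2.1605)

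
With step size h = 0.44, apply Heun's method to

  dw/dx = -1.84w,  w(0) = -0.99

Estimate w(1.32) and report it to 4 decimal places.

-0.1377

Heun: k1 = f(x_n, w_n); k2 = f(x_n + h, w_n + h·k1); w_{n+1} = w_n + (h/2)·(k1 + k2).
x=0.000000, w=-0.990000:
  k1 = f(0.000000, -0.990000) = 1.821600
  k2 = f(0.440000, -0.188496) = 0.346833
  w ← -0.990000 + (0.44/2)·(1.821600 + 0.346833) = -0.512945
x=0.440000, w=-0.512945:
  k1 = f(0.440000, -0.512945) = 0.943818
  k2 = f(0.880000, -0.097665) = 0.179703
  w ← -0.512945 + (0.44/2)·(0.943818 + 0.179703) = -0.265770
x=0.880000, w=-0.265770:
  k1 = f(0.880000, -0.265770) = 0.489017
  k2 = f(1.320000, -0.050603) = 0.093109
  w ← -0.265770 + (0.44/2)·(0.489017 + 0.093109) = -0.137702
w(1.32) ≈ -0.1377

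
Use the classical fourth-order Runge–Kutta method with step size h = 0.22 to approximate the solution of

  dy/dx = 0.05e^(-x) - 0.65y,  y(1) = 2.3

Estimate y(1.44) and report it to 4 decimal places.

RK4: k1 = f(x_n, y_n); k2 = f(x_n + h/2, y_n + (h/2)·k1); k3 = f(x_n + h/2, y_n + (h/2)·k2); k4 = f(x_n + h, y_n + h·k3); y_{n+1} = y_n + (h/6)·(k1 + 2k2 + 2k3 + k4).
x=1.000000, y=2.300000:
  k1 = f(1.000000, 2.300000) = -1.476606
  k2 = f(1.110000, 2.137573) = -1.372945
  k3 = f(1.110000, 2.148976) = -1.380357
  k4 = f(1.220000, 1.996322) = -1.282848
  y ← 2.300000 + (0.22/6)·(k1 + 2k2 + 2k3 + k4) = 1.996911
x=1.220000, y=1.996911:
  k1 = f(1.220000, 1.996911) = -1.283231
  k2 = f(1.330000, 1.855756) = -1.193017
  k3 = f(1.330000, 1.865679) = -1.199468
  k4 = f(1.440000, 1.733028) = -1.114622
  y ← 1.996911 + (0.22/6)·(k1 + 2k2 + 2k3 + k4) = 1.733541
y(1.44) ≈ 1.7335

1.7335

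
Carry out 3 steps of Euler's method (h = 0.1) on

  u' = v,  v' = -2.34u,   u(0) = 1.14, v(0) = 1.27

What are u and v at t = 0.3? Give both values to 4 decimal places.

1.4380, 0.3868

Euler on (u,v): u_{n+1} = u_n + h·u', v_{n+1} = v_n + h·v'.
0.000000: (1.140000, 1.270000); f=(1.270000, -2.667600) → (1.267000, 1.003240)
0.100000: (1.267000, 1.003240); f=(1.003240, -2.964780) → (1.367324, 0.706762)
0.200000: (1.367324, 0.706762); f=(0.706762, -3.199538) → (1.438000, 0.386808)
(u(0.3), v(0.3)) ≈ (1.4380, 0.3868)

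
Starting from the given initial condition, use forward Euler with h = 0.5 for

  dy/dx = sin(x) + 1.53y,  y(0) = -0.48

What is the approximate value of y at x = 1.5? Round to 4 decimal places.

-1.7954

Euler: y_{n+1} = y_n + h·f(x_n, y_n).
x=0.000000, y=-0.480000: f=-0.734400 → y ← -0.480000 + 0.5·(-0.734400) = -0.847200
x=0.500000, y=-0.847200: f=-0.816790 → y ← -0.847200 + 0.5·(-0.816790) = -1.255595
x=1.000000, y=-1.255595: f=-1.079590 → y ← -1.255595 + 0.5·(-1.079590) = -1.795390
y(1.5) ≈ -1.7954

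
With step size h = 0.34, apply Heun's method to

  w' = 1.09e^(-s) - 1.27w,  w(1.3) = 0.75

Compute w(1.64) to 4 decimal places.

0.5607

Heun: k1 = f(s_n, w_n); k2 = f(s_n + h, w_n + h·k1); w_{n+1} = w_n + (h/2)·(k1 + k2).
s=1.300000, w=0.750000:
  k1 = f(1.300000, 0.750000) = -0.655440
  k2 = f(1.640000, 0.527150) = -0.458043
  w ← 0.750000 + (0.34/2)·(-0.655440 + (-0.458043)) = 0.560708
w(1.64) ≈ 0.5607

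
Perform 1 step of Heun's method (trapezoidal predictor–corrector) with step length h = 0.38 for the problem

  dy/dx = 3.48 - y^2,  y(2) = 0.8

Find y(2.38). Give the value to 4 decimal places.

1.3298

Heun: k1 = f(x_n, y_n); k2 = f(x_n + h, y_n + h·k1); y_{n+1} = y_n + (h/2)·(k1 + k2).
x=2.000000, y=0.800000:
  k1 = f(2.000000, 0.800000) = 2.840000
  k2 = f(2.380000, 1.879200) = -0.051393
  y ← 0.800000 + (0.38/2)·(2.840000 + (-0.051393)) = 1.329835
y(2.38) ≈ 1.3298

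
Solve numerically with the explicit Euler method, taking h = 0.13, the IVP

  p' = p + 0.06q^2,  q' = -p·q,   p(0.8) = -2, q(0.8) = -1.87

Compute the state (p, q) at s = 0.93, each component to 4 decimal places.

Euler on (p,q): p_{n+1} = p_n + h·p', q_{n+1} = q_n + h·q'.
0.800000: (-2.000000, -1.870000); f=(-1.790186, -3.740000) → (-2.232724, -2.356200)
(p(0.93), q(0.93)) ≈ (-2.2327, -2.3562)

-2.2327, -2.3562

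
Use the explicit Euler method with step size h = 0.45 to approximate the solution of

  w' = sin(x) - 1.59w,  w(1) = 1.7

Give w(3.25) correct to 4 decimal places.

Euler: w_{n+1} = w_n + h·f(x_n, w_n).
x=1.000000, w=1.700000: f=-1.861529 → w ← 1.700000 + 0.45·(-1.861529) = 0.862312
x=1.450000, w=0.862312: f=-0.378363 → w ← 0.862312 + 0.45·(-0.378363) = 0.692049
x=1.900000, w=0.692049: f=-0.154057 → w ← 0.692049 + 0.45·(-0.154057) = 0.622723
x=2.350000, w=0.622723: f=-0.278656 → w ← 0.622723 + 0.45·(-0.278656) = 0.497328
x=2.800000, w=0.497328: f=-0.455763 → w ← 0.497328 + 0.45·(-0.455763) = 0.292234
w(3.25) ≈ 0.2922

0.2922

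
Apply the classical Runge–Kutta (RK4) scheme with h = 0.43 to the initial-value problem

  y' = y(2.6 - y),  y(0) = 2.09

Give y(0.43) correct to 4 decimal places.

2.4052

RK4: k1 = f(s_n, y_n); k2 = f(s_n + h/2, y_n + (h/2)·k1); k3 = f(s_n + h/2, y_n + (h/2)·k2); k4 = f(s_n + h, y_n + h·k3); y_{n+1} = y_n + (h/6)·(k1 + 2k2 + 2k3 + k4).
s=0.000000, y=2.090000:
  k1 = f(0.000000, 2.090000) = 1.065900
  k2 = f(0.215000, 2.319168) = 0.651296
  k3 = f(0.215000, 2.230029) = 0.825047
  k4 = f(0.430000, 2.444770) = 0.379501
  y ← 2.090000 + (0.43/6)·(k1 + 2k2 + 2k3 + k4) = 2.405196
y(0.43) ≈ 2.4052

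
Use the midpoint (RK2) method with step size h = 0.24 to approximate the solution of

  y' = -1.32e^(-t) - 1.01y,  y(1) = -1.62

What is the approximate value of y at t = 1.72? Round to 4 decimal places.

Midpoint: k1 = f(t_n, y_n); k2 = f(t_n + h/2, y_n + (h/2)·k1); y_{n+1} = y_n + h·k2.
t=1.000000, y=-1.620000:
  k1 = f(1.000000, -1.620000) = 1.150599
  k2 = f(1.120000, -1.481928) = 1.066058
  y ← -1.620000 + 0.24·1.066058 = -1.364146
t=1.240000, y=-1.364146:
  k1 = f(1.240000, -1.364146) = 0.995800
  k2 = f(1.360000, -1.244650) = 0.918304
  y ← -1.364146 + 0.24·0.918304 = -1.143753
t=1.480000, y=-1.143753:
  k1 = f(1.480000, -1.143753) = 0.854709
  k2 = f(1.600000, -1.041188) = 0.785096
  y ← -1.143753 + 0.24·0.785096 = -0.955330
y(1.72) ≈ -0.9553

-0.9553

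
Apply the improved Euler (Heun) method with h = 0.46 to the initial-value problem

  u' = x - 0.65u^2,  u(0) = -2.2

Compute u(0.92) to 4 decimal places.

-27.7213

Heun: k1 = f(x_n, u_n); k2 = f(x_n + h, u_n + h·k1); u_{n+1} = u_n + (h/2)·(k1 + k2).
x=0.000000, u=-2.200000:
  k1 = f(0.000000, -2.200000) = -3.146000
  k2 = f(0.460000, -3.647160) = -8.186154
  u ← -2.200000 + (0.46/2)·(-3.146000 + (-8.186154)) = -4.806396
x=0.460000, u=-4.806396:
  k1 = f(0.460000, -4.806396) = -14.555935
  k2 = f(0.920000, -11.502125) = -85.074279
  u ← -4.806396 + (0.46/2)·(-14.555935 + (-85.074279)) = -27.721345
u(0.92) ≈ -27.7213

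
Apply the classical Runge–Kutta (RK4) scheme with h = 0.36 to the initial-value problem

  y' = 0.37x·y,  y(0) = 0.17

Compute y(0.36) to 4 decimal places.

RK4: k1 = f(x_n, y_n); k2 = f(x_n + h/2, y_n + (h/2)·k1); k3 = f(x_n + h/2, y_n + (h/2)·k2); k4 = f(x_n + h, y_n + h·k3); y_{n+1} = y_n + (h/6)·(k1 + 2k2 + 2k3 + k4).
x=0.000000, y=0.170000:
  k1 = f(0.000000, 0.170000) = 0.000000
  k2 = f(0.180000, 0.170000) = 0.011322
  k3 = f(0.180000, 0.172038) = 0.011458
  k4 = f(0.360000, 0.174125) = 0.023193
  y ← 0.170000 + (0.36/6)·(k1 + 2k2 + 2k3 + k4) = 0.174125
y(0.36) ≈ 0.1741

0.1741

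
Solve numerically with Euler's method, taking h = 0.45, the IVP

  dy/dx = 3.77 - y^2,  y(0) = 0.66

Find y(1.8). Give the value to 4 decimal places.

1.8429

Euler: y_{n+1} = y_n + h·f(x_n, y_n).
x=0.000000, y=0.660000: f=3.334400 → y ← 0.660000 + 0.45·3.334400 = 2.160480
x=0.450000, y=2.160480: f=-0.897674 → y ← 2.160480 + 0.45·(-0.897674) = 1.756527
x=0.900000, y=1.756527: f=0.684614 → y ← 1.756527 + 0.45·0.684614 = 2.064603
x=1.350000, y=2.064603: f=-0.492585 → y ← 2.064603 + 0.45·(-0.492585) = 1.842940
y(1.8) ≈ 1.8429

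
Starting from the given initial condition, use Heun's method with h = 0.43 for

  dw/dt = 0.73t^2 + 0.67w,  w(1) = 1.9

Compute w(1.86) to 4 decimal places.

Heun: k1 = f(t_n, w_n); k2 = f(t_n + h, w_n + h·k1); w_{n+1} = w_n + (h/2)·(k1 + k2).
t=1.000000, w=1.900000:
  k1 = f(1.000000, 1.900000) = 2.003000
  k2 = f(1.430000, 2.761290) = 3.342841
  w ← 1.900000 + (0.43/2)·(2.003000 + 3.342841) = 3.049356
t=1.430000, w=3.049356:
  k1 = f(1.430000, 3.049356) = 3.535845
  k2 = f(1.860000, 4.569769) = 5.587254
  w ← 3.049356 + (0.43/2)·(3.535845 + 5.587254) = 5.010822
w(1.86) ≈ 5.0108

5.0108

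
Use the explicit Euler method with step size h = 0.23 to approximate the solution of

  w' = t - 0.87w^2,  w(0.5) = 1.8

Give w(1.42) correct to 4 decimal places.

1.1238

Euler: w_{n+1} = w_n + h·f(t_n, w_n).
t=0.500000, w=1.800000: f=-2.318800 → w ← 1.800000 + 0.23·(-2.318800) = 1.266676
t=0.730000, w=1.266676: f=-0.665887 → w ← 1.266676 + 0.23·(-0.665887) = 1.113522
t=0.960000, w=1.113522: f=-0.118740 → w ← 1.113522 + 0.23·(-0.118740) = 1.086212
t=1.190000, w=1.086212: f=0.163525 → w ← 1.086212 + 0.23·0.163525 = 1.123823
w(1.42) ≈ 1.1238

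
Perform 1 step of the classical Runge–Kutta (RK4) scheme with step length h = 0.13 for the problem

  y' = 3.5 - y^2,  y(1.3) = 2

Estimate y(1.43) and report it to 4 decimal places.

RK4: k1 = f(s_n, y_n); k2 = f(s_n + h/2, y_n + (h/2)·k1); k3 = f(s_n + h/2, y_n + (h/2)·k2); k4 = f(s_n + h, y_n + h·k3); y_{n+1} = y_n + (h/6)·(k1 + 2k2 + 2k3 + k4).
s=1.300000, y=2.000000:
  k1 = f(1.300000, 2.000000) = -0.500000
  k2 = f(1.365000, 1.967500) = -0.371056
  k3 = f(1.365000, 1.975881) = -0.404107
  k4 = f(1.430000, 1.947466) = -0.292624
  y ← 2.000000 + (0.13/6)·(k1 + 2k2 + 2k3 + k4) = 1.949236
y(1.43) ≈ 1.9492

1.9492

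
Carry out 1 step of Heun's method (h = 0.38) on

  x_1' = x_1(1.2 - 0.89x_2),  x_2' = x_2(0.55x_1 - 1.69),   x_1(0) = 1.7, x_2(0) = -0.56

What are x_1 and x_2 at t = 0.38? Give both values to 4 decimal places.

3.0752, -0.4682

Heun on (x_1,x_2): k1 = f(t_n, state_n); k2 = f(t_n + h, state_n + h·k1); state_{n+1} = state_n + (h/2)·(k1 + k2).
0.000000: (1.700000, -0.560000)
  k1 = (2.887280, 0.422800)
  predictor → (2.797166, -0.399336)
  k2 = (4.350738, 0.060523)
  → (3.075223, -0.468169)
(x_1(0.38), x_2(0.38)) ≈ (3.0752, -0.4682)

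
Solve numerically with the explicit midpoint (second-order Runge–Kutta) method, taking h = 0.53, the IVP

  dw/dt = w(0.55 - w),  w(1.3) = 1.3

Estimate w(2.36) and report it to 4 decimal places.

Midpoint: k1 = f(t_n, w_n); k2 = f(t_n + h/2, w_n + (h/2)·k1); w_{n+1} = w_n + h·k2.
t=1.300000, w=1.300000:
  k1 = f(1.300000, 1.300000) = -0.975000
  k2 = f(1.565000, 1.041625) = -0.512089
  w ← 1.300000 + 0.53·(-0.512089) = 1.028593
t=1.830000, w=1.028593:
  k1 = f(1.830000, 1.028593) = -0.492277
  k2 = f(2.095000, 0.898139) = -0.312678
  w ← 1.028593 + 0.53·(-0.312678) = 0.862874
w(2.36) ≈ 0.8629

0.8629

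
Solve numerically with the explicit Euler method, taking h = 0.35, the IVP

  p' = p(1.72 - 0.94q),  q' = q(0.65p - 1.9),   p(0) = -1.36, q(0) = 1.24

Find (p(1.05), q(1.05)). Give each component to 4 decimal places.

-4.1413, 0.0003

Euler on (p,q): p_{n+1} = p_n + h·p', q_{n+1} = q_n + h·q'.
0.000000: (-1.360000, 1.240000); f=(-0.753984, -3.452160) → (-1.623894, 0.031744)
0.350000: (-1.623894, 0.031744); f=(-2.744642, -0.093820) → (-2.584519, -0.001093)
0.700000: (-2.584519, -0.001093); f=(-4.448029, 0.003913) → (-4.141329, 0.000277)
(p(1.05), q(1.05)) ≈ (-4.1413, 0.0003)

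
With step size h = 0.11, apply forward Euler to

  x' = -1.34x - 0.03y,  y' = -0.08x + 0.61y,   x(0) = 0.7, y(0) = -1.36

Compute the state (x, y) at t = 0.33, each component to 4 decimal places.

0.4464, -1.6698

Euler on (x,y): x_{n+1} = x_n + h·x', y_{n+1} = y_n + h·y'.
0.000000: (0.700000, -1.360000); f=(-0.897200, -0.885600) → (0.601308, -1.457416)
0.110000: (0.601308, -1.457416); f=(-0.762030, -0.937128) → (0.517485, -1.560500)
0.220000: (0.517485, -1.560500); f=(-0.646614, -0.993304) → (0.446357, -1.669764)
(x(0.33), y(0.33)) ≈ (0.4464, -1.6698)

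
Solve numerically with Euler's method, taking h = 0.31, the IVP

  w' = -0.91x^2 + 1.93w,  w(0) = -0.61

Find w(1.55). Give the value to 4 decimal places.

Euler: w_{n+1} = w_n + h·f(x_n, w_n).
x=0.000000, w=-0.610000: f=-1.177300 → w ← -0.610000 + 0.31·(-1.177300) = -0.974963
x=0.310000, w=-0.974963: f=-1.969130 → w ← -0.974963 + 0.31·(-1.969130) = -1.585393
x=0.620000, w=-1.585393: f=-3.409613 → w ← -1.585393 + 0.31·(-3.409613) = -2.642373
x=0.930000, w=-2.642373: f=-5.886839 → w ← -2.642373 + 0.31·(-5.886839) = -4.467293
x=1.240000, w=-4.467293: f=-10.021092 → w ← -4.467293 + 0.31·(-10.021092) = -7.573832
w(1.55) ≈ -7.5738

-7.5738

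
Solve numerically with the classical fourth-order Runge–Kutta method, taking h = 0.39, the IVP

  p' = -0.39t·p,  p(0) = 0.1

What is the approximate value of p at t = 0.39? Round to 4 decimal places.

0.0971

RK4: k1 = f(t_n, p_n); k2 = f(t_n + h/2, p_n + (h/2)·k1); k3 = f(t_n + h/2, p_n + (h/2)·k2); k4 = f(t_n + h, p_n + h·k3); p_{n+1} = p_n + (h/6)·(k1 + 2k2 + 2k3 + k4).
t=0.000000, p=0.100000:
  k1 = f(0.000000, 0.100000) = 0.000000
  k2 = f(0.195000, 0.100000) = -0.007605
  k3 = f(0.195000, 0.098517) = -0.007492
  k4 = f(0.390000, 0.097078) = -0.014766
  p ← 0.100000 + (0.39/6)·(k1 + 2k2 + 2k3 + k4) = 0.097078
p(0.39) ≈ 0.0971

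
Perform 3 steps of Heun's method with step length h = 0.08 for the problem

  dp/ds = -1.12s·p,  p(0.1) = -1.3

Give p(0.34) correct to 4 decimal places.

Heun: k1 = f(s_n, p_n); k2 = f(s_n + h, p_n + h·k1); p_{n+1} = p_n + (h/2)·(k1 + k2).
s=0.100000, p=-1.300000:
  k1 = f(0.100000, -1.300000) = 0.145600
  k2 = f(0.180000, -1.288352) = 0.259732
  p ← -1.300000 + (0.08/2)·(0.145600 + 0.259732) = -1.283787
s=0.180000, p=-1.283787:
  k1 = f(0.180000, -1.283787) = 0.258811
  k2 = f(0.260000, -1.263082) = 0.367809
  p ← -1.283787 + (0.08/2)·(0.258811 + 0.367809) = -1.258722
s=0.260000, p=-1.258722:
  k1 = f(0.260000, -1.258722) = 0.366540
  k2 = f(0.340000, -1.229399) = 0.468155
  p ← -1.258722 + (0.08/2)·(0.366540 + 0.468155) = -1.225334
p(0.34) ≈ -1.2253

-1.2253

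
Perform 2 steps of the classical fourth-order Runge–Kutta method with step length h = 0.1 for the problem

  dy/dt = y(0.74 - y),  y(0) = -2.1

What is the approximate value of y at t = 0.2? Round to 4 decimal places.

-4.4464

RK4: k1 = f(t_n, y_n); k2 = f(t_n + h/2, y_n + (h/2)·k1); k3 = f(t_n + h/2, y_n + (h/2)·k2); k4 = f(t_n + h, y_n + h·k3); y_{n+1} = y_n + (h/6)·(k1 + 2k2 + 2k3 + k4).
t=0.000000, y=-2.100000:
  k1 = f(0.000000, -2.100000) = -5.964000
  k2 = f(0.050000, -2.398200) = -7.526031
  k3 = f(0.050000, -2.476302) = -7.964533
  k4 = f(0.100000, -2.896453) = -10.532817
  y ← -2.100000 + (0.1/6)·(k1 + 2k2 + 2k3 + k4) = -2.891299
t=0.100000, y=-2.891299:
  k1 = f(0.100000, -2.891299) = -10.499172
  k2 = f(0.150000, -3.416258) = -14.198847
  k3 = f(0.150000, -3.601241) = -15.633858
  k4 = f(0.200000, -4.454685) = -23.140685
  y ← -2.891299 + (0.1/6)·(k1 + 2k2 + 2k3 + k4) = -4.446387
y(0.2) ≈ -4.4464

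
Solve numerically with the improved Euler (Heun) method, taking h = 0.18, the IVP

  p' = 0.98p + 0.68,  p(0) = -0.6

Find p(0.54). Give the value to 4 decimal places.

Heun: k1 = f(x_n, p_n); k2 = f(x_n + h, p_n + h·k1); p_{n+1} = p_n + (h/2)·(k1 + k2).
x=0.000000, p=-0.600000:
  k1 = f(0.000000, -0.600000) = 0.092000
  k2 = f(0.180000, -0.583440) = 0.108229
  p ← -0.600000 + (0.18/2)·(0.092000 + 0.108229) = -0.581979
x=0.180000, p=-0.581979:
  k1 = f(0.180000, -0.581979) = 0.109660
  k2 = f(0.360000, -0.562241) = 0.129004
  p ← -0.581979 + (0.18/2)·(0.109660 + 0.129004) = -0.560500
x=0.360000, p=-0.560500:
  k1 = f(0.360000, -0.560500) = 0.130710
  k2 = f(0.540000, -0.536972) = 0.153768
  p ← -0.560500 + (0.18/2)·(0.130710 + 0.153768) = -0.534897
p(0.54) ≈ -0.5349

-0.5349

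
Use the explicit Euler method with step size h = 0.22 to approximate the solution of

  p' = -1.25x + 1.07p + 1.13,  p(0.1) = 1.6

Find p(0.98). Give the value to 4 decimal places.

4.5522

Euler: p_{n+1} = p_n + h·f(x_n, p_n).
x=0.100000, p=1.600000: f=2.717000 → p ← 1.600000 + 0.22·2.717000 = 2.197740
x=0.320000, p=2.197740: f=3.081582 → p ← 2.197740 + 0.22·3.081582 = 2.875688
x=0.540000, p=2.875688: f=3.531986 → p ← 2.875688 + 0.22·3.531986 = 3.652725
x=0.760000, p=3.652725: f=4.088416 → p ← 3.652725 + 0.22·4.088416 = 4.552176
p(0.98) ≈ 4.5522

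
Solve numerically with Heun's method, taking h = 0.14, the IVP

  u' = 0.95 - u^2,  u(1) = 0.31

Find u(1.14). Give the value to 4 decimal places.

0.4234

Heun: k1 = f(x_n, u_n); k2 = f(x_n + h, u_n + h·k1); u_{n+1} = u_n + (h/2)·(k1 + k2).
x=1.000000, u=0.310000:
  k1 = f(1.000000, 0.310000) = 0.853900
  k2 = f(1.140000, 0.429546) = 0.765490
  u ← 0.310000 + (0.14/2)·(0.853900 + 0.765490) = 0.423357
u(1.14) ≈ 0.4234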